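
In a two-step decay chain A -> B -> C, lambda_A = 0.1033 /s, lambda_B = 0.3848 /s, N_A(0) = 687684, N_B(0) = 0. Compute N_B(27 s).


N_B(t) = lambda_A * N_A0 / (lambda_B - lambda_A) * [exp(-lambda_A*t) - exp(-lambda_B*t)]
exp(-0.1033*27) = 0.06147652; exp(-0.3848*27) = 3.075063e-05
N_B = 0.1033 * 687684 / (0.3848 - 0.1033) * (0.06147652 - 3.075063e-05)
N_B = 15506

15506


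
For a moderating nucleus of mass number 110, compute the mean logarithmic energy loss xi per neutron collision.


xi = 1 + (A-1)^2/(2A) * ln((A-1)/(A+1))
xi = 1 + (110-1)^2/(2*110) * ln((110-1)/(110 +1))
xi = 0.018072

0.018072


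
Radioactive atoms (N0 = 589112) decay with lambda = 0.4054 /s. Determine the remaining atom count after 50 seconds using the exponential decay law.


N = N0 * exp(-lambda * t)
N = 589112 * exp(-0.4054 * 50)
N = 9.2693e-04

9.2693e-04


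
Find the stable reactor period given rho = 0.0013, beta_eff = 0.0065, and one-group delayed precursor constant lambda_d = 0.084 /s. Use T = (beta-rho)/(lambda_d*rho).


T = (beta - rho) / (lambda_d * rho)
T = (0.0065 - 0.0013) / (0.084 * 0.0013)
T = 47.619 s

47.619


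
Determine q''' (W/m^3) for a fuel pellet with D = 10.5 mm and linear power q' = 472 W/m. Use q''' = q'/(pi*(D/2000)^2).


r = D / 2 / 1000 = 10.5 / 2 / 1000 = 0.00525 m
q''' = q' / (pi * r^2)
q''' = 472 / (pi * 0.00525^2)
q''' = 5.4510e+06 W/m^3

5.4510e+06


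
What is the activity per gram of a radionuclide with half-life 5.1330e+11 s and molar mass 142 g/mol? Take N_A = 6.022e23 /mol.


lambda = ln(2) / t_half = ln(2) / 5.1330e+11 = 1.350374e-12 /s
SA = lambda * N_A / M
SA = 1.350374e-12 * 6.022e23 / 142
SA = 5.7267e+09 Bq/g

5.7267e+09


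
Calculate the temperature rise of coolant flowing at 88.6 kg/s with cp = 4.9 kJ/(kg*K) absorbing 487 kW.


dT = Q / (m_dot * cp)
dT = 487 / (88.6 * 4.9)
dT = 1.1218 C

1.1218


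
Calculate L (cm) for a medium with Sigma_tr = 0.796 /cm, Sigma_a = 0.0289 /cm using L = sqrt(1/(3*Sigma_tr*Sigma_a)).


D = 1 / (3 * Sigma_tr) = 1 / (3 * 0.796) = 0.4187605 cm
L = sqrt(D / Sigma_a)
L = sqrt(0.4187605 / 0.0289)
L = 3.8066 cm

3.8066


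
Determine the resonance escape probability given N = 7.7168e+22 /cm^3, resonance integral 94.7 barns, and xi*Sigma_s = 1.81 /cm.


p = exp(-N * I * 1e-24 / (xi*Sigma_s))
p = exp(-7.7168e+22 * 94.7 * 1e-24 / 1.81)
p = 0.017642

0.017642


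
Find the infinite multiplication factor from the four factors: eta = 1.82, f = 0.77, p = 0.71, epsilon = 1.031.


k_inf = eta * f * p * epsilon
k_inf = 1.82 * 0.77 * 0.71 * 1.031
k_inf = 1.0258

1.0258


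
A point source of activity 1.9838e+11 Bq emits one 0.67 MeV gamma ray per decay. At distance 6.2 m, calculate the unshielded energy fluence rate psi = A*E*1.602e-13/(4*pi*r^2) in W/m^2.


psi = A * E * 1.602e-13 / (4*pi*r^2)
psi = 1.9838e+11 * 0.67 * 1.602e-13 / (4*pi*6.2^2)
psi = 4.4080e-05 W/m^2

4.4080e-05


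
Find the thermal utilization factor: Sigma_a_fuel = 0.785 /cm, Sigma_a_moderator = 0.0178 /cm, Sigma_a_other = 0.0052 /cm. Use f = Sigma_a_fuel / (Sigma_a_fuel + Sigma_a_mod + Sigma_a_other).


f = Sigma_a_fuel / (Sigma_a_fuel + Sigma_a_mod + Sigma_a_other)
f = 0.785 / (0.785 + 0.0178 + 0.0052)
f = 0.97153

0.97153


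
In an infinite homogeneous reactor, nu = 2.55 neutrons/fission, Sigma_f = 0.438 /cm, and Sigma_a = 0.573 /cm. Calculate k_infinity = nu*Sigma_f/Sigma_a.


k_inf = nu * Sigma_f / Sigma_a
k_inf = 2.55 * 0.438 / 0.573
k_inf = 1.9492

1.9492


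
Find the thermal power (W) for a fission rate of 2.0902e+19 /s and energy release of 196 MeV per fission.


P = fission_rate * E_MeV * 1.602e-13
P = 2.0902e+19 * 196 * 1.602e-13
P = 6.5631e+08 W

6.5631e+08


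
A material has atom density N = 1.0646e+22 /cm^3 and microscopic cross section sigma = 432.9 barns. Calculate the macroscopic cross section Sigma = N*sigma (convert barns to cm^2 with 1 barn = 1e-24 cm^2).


Sigma = N * sigma_barns * 1e-24
Sigma = 1.0646e+22 * 432.9 * 1e-24
Sigma = 4.6087 /cm

4.6087


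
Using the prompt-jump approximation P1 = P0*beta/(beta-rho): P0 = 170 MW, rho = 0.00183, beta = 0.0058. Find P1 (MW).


P1/P0 = beta / (beta - rho)
P1/P0 = 0.0058 / (0.0058 - 0.00183) = 1.460957
P1 = 170 * 1.460957 = 248.36 MW

248.36


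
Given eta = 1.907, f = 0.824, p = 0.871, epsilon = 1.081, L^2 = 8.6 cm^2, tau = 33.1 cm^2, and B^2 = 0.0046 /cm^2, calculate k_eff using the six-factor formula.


k_inf = eta*f*p*eps = 1.907*0.824*0.871*1.081 = 1.479523
P_TNL = 1/(1 + L^2*B^2) = 1/(1 + 8.6*0.0046) = 0.9619454
P_FNL = exp(-B^2*tau) = exp(-0.0046*33.1) = 0.8587650
k_eff = k_inf * P_TNL * P_FNL = 1.479523 * 0.9619454 * 0.8587650
k_eff = 1.2222

1.2222


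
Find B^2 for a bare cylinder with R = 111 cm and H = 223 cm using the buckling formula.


B^2 = (2.405/R)^2 + (pi/H)^2
B^2 = (2.405/111)^2 + (pi/223)^2
B^2 = 6.6791e-04 /cm^2

6.6791e-04


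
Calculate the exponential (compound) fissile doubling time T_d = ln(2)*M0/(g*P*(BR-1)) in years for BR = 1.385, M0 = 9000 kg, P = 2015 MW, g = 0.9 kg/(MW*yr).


Breeding gain G = BR - 1 = 1.385 - 1 = 0.385
Fissile production rate = g * P * G = 0.9 * 2015 * 0.385 = 698.1975 kg/yr
T_d = ln(2) * M0 / (g * P * G)
T_d = ln(2) * 9000 / 698.1975 = 8.9349 yr

8.9349


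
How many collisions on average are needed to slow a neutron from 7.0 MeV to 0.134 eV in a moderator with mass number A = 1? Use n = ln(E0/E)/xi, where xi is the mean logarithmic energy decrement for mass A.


xi = 1 + (A-1)^2/(2A)*ln((A-1)/(A+1)) = 1 (for A = 1)
n = ln(E0/E) / xi
n = ln(7.0e6 / 0.134) / 1
n = ln(5.223881e+07) / 1 = 17.771

17.771


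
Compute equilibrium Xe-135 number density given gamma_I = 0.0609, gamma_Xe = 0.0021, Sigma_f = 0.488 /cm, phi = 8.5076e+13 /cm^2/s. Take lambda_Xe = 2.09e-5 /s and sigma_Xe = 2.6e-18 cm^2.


Xe_eq = (gamma_I + gamma_Xe) * Sigma_f * phi / (lambda_Xe + sigma_Xe * phi)
Numerator = (0.0609 + 0.0021) * 0.488 * 8.5076e+13 = 2.615577e+12
Denominator = 2.09e-5 + 2.6e-18 * 8.5076e+13 = 2.420976e-04
Xe_eq = 2.615577e+12 / 2.420976e-04 = 1.0804e+16 /cm^3

1.0804e+16


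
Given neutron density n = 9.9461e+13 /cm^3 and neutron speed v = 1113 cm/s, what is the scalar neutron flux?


phi = n * v
phi = 9.9461e+13 * 1113
phi = 1.1070e+17 /cm^2/s

1.1070e+17


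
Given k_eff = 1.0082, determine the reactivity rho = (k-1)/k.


rho = (k_eff - 1) / k_eff
rho = (1.0082 - 1) / 1.0082
rho = 0.0081333

0.0081333


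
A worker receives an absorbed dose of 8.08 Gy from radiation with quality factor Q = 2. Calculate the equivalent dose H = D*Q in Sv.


H = D * Q
H = 8.08 * 2
H = 16.160 Sv

16.160


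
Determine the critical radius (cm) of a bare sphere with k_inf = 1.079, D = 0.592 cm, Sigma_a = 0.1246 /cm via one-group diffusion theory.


L^2 = D / Sigma_a = 0.592 / 0.1246 = 4.751204 cm^2
B_m^2 = (k_inf - 1) / L^2 = (1.079 - 1) / 4.751204 = 0.01662736 /cm^2
For a bare sphere: B_g = pi/R, so R_c = pi / sqrt(B_m^2)
R_c = pi / sqrt(0.01662736) = 24.363 cm

24.363


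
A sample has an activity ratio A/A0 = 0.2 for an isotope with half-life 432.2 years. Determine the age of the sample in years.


lambda = ln(2) / t_half = ln(2) / 432.2 = 0.001603765 /yr
t = -ln(A/A0) / lambda
t = -ln(0.2) / 0.001603765
t = 1003.5 yr

1003.5


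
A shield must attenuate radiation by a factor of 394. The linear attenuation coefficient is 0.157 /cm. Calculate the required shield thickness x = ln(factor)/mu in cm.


x = ln(factor) / mu
x = ln(394) / 0.157
x = 38.066 cm

38.066


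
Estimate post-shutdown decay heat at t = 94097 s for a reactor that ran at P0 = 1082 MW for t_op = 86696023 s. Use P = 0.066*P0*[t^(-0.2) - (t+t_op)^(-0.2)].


P/P0 = 0.066 * [t^(-0.2) - (t + t_op)^(-0.2)]
P/P0 = 0.066 * [94097^(-0.2) - (94097 + 86696023)^(-0.2)]
P/P0 = 0.066 * [0.1012243 - 0.02584080] = 0.004975311
P = 1082 * 0.004975311 = 5.3833 MW

5.3833


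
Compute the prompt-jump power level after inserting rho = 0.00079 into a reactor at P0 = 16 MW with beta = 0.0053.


P1/P0 = beta / (beta - rho)
P1/P0 = 0.0053 / (0.0053 - 0.00079) = 1.175166
P1 = 16 * 1.175166 = 18.803 MW

18.803


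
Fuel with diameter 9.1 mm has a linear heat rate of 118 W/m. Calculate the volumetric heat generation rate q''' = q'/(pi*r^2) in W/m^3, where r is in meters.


r = D / 2 / 1000 = 9.1 / 2 / 1000 = 0.00455 m
q''' = q' / (pi * r^2)
q''' = 118 / (pi * 0.00455^2)
q''' = 1.8143e+06 W/m^3

1.8143e+06


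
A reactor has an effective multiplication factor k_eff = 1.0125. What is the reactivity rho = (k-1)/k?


rho = (k_eff - 1) / k_eff
rho = (1.0125 - 1) / 1.0125
rho = 0.012346

0.012346


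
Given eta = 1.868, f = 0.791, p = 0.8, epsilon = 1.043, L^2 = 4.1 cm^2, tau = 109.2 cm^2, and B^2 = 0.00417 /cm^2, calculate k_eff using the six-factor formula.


k_inf = eta*f*p*eps = 1.868*0.791*0.8*1.043 = 1.232899
P_TNL = 1/(1 + L^2*B^2) = 1/(1 + 4.1*0.00417) = 0.9831904
P_FNL = exp(-B^2*tau) = exp(-0.00417*109.2) = 0.6342171
k_eff = k_inf * P_TNL * P_FNL = 1.232899 * 0.9831904 * 0.6342171
k_eff = 0.76878

0.76878


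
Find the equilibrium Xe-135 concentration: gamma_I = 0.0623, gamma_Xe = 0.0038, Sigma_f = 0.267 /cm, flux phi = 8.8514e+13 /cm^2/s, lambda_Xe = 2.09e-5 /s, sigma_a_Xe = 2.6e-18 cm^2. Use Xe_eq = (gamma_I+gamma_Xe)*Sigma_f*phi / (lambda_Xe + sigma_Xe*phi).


Xe_eq = (gamma_I + gamma_Xe) * Sigma_f * phi / (lambda_Xe + sigma_Xe * phi)
Numerator = (0.0623 + 0.0038) * 0.267 * 8.8514e+13 = 1.562157e+12
Denominator = 2.09e-5 + 2.6e-18 * 8.8514e+13 = 2.510364e-04
Xe_eq = 1.562157e+12 / 2.510364e-04 = 6.2228e+15 /cm^3

6.2228e+15


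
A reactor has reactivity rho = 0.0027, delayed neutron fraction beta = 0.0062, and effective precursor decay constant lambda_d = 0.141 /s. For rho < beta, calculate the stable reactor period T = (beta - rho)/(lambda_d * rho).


T = (beta - rho) / (lambda_d * rho)
T = (0.0062 - 0.0027) / (0.141 * 0.0027)
T = 9.1936 s

9.1936


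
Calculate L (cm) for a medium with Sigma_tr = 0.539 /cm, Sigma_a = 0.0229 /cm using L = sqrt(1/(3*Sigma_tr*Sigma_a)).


D = 1 / (3 * Sigma_tr) = 1 / (3 * 0.539) = 0.6184292 cm
L = sqrt(D / Sigma_a)
L = sqrt(0.6184292 / 0.0229)
L = 5.1967 cm

5.1967


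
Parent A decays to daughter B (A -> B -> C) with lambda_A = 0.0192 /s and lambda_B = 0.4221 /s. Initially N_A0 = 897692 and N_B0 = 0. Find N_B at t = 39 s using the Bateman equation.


N_B(t) = lambda_A * N_A0 / (lambda_B - lambda_A) * [exp(-lambda_A*t) - exp(-lambda_B*t)]
exp(-0.0192*39) = 0.4729337; exp(-0.4221*39) = 7.090676e-08
N_B = 0.0192 * 897692 / (0.4221 - 0.0192) * (0.4729337 - 7.090676e-08)
N_B = 20232

20232


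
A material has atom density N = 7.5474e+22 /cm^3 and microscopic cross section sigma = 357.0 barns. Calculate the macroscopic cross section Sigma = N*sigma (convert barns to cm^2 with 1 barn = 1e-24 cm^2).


Sigma = N * sigma_barns * 1e-24
Sigma = 7.5474e+22 * 357.0 * 1e-24
Sigma = 26.944 /cm

26.944


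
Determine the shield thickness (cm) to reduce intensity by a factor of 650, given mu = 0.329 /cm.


x = ln(factor) / mu
x = ln(650) / 0.329
x = 19.687 cm

19.687


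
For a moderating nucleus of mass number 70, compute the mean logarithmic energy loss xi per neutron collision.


xi = 1 + (A-1)^2/(2A) * ln((A-1)/(A+1))
xi = 1 + (70-1)^2/(2*70) * ln((70-1)/(70 +1))
xi = 0.028301

0.028301


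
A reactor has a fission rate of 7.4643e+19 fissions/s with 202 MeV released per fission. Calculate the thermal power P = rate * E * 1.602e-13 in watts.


P = fission_rate * E_MeV * 1.602e-13
P = 7.4643e+19 * 202 * 1.602e-13
P = 2.4155e+09 W

2.4155e+09


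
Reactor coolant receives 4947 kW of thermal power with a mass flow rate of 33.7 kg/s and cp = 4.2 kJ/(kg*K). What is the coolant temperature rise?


dT = Q / (m_dot * cp)
dT = 4947 / (33.7 * 4.2)
dT = 34.951 C

34.951


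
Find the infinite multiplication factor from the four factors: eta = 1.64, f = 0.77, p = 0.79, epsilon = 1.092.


k_inf = eta * f * p * epsilon
k_inf = 1.64 * 0.77 * 0.79 * 1.092
k_inf = 1.0894

1.0894


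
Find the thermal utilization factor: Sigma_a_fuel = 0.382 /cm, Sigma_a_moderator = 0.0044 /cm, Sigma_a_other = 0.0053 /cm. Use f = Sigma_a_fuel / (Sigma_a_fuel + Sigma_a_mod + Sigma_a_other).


f = Sigma_a_fuel / (Sigma_a_fuel + Sigma_a_mod + Sigma_a_other)
f = 0.382 / (0.382 + 0.0044 + 0.0053)
f = 0.97524

0.97524


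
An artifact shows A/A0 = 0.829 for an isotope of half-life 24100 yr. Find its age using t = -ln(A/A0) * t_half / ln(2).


lambda = ln(2) / t_half = ln(2) / 24100 = 2.876129e-05 /yr
t = -ln(A/A0) / lambda
t = -ln(0.829) / 2.876129e-05
t = 6520.4 yr

6520.4


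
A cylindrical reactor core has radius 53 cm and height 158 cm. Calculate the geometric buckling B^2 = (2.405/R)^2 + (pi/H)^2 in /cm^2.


B^2 = (2.405/R)^2 + (pi/H)^2
B^2 = (2.405/53)^2 + (pi/158)^2
B^2 = 0.0024545 /cm^2

0.0024545


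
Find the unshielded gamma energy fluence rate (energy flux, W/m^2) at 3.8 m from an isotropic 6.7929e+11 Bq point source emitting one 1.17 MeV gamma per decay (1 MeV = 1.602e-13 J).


psi = A * E * 1.602e-13 / (4*pi*r^2)
psi = 6.7929e+11 * 1.17 * 1.602e-13 / (4*pi*3.8^2)
psi = 7.0166e-04 W/m^2

7.0166e-04


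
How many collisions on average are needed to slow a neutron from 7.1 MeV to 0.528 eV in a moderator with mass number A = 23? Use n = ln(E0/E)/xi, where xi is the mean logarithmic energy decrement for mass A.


xi = 1 + (A-1)^2/(2A)*ln((A-1)/(A+1)) = 0.08448899 (for A = 23)
n = ln(E0/E) / xi
n = ln(7.1e6 / 0.528) / 0.08448899
n = ln(1.344697e+07) / 0.08448899 = 194.28

194.28


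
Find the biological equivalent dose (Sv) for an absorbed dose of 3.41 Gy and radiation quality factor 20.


H = D * Q
H = 3.41 * 20
H = 68.200 Sv

68.200


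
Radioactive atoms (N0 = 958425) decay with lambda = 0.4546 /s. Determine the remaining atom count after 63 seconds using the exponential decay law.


N = N0 * exp(-lambda * t)
N = 958425 * exp(-0.4546 * 63)
N = 3.4950e-07

3.4950e-07


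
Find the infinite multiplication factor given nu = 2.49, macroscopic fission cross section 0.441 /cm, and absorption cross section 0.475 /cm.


k_inf = nu * Sigma_f / Sigma_a
k_inf = 2.49 * 0.441 / 0.475
k_inf = 2.3118

2.3118


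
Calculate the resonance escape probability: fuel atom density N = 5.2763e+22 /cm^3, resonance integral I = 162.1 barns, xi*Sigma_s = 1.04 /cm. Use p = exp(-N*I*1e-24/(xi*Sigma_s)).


p = exp(-N * I * 1e-24 / (xi*Sigma_s))
p = exp(-5.2763e+22 * 162.1 * 1e-24 / 1.04)
p = 2.6816e-04

2.6816e-04


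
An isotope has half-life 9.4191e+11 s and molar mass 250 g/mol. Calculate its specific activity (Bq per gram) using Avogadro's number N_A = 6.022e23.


lambda = ln(2) / t_half = ln(2) / 9.4191e+11 = 7.358953e-13 /s
SA = lambda * N_A / M
SA = 7.358953e-13 * 6.022e23 / 250
SA = 1.7726e+09 Bq/g

1.7726e+09


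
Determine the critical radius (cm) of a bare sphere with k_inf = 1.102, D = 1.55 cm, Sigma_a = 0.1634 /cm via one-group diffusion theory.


L^2 = D / Sigma_a = 1.55 / 0.1634 = 9.485924 cm^2
B_m^2 = (k_inf - 1) / L^2 = (1.102 - 1) / 9.485924 = 0.01075277 /cm^2
For a bare sphere: B_g = pi/R, so R_c = pi / sqrt(B_m^2)
R_c = pi / sqrt(0.01075277) = 30.296 cm

30.296


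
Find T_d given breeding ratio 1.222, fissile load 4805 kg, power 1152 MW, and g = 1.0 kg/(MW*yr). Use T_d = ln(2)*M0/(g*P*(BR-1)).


Breeding gain G = BR - 1 = 1.222 - 1 = 0.222
Fissile production rate = g * P * G = 1.0 * 1152 * 0.222 = 255.744 kg/yr
T_d = ln(2) * M0 / (g * P * G)
T_d = ln(2) * 4805 / 255.744 = 13.023 yr

13.023


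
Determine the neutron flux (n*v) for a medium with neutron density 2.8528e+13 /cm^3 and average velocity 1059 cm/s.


phi = n * v
phi = 2.8528e+13 * 1059
phi = 3.0211e+16 /cm^2/s

3.0211e+16


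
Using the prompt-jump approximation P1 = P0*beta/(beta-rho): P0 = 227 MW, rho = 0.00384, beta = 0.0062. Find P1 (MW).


P1/P0 = beta / (beta - rho)
P1/P0 = 0.0062 / (0.0062 - 0.00384) = 2.627119
P1 = 227 * 2.627119 = 596.36 MW

596.36


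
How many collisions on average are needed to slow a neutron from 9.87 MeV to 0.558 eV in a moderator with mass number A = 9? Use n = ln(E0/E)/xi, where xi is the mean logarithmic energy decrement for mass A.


xi = 1 + (A-1)^2/(2A)*ln((A-1)/(A+1)) = 0.2066007 (for A = 9)
n = ln(E0/E) / xi
n = ln(9.87e6 / 0.558) / 0.2066007
n = ln(1.768817e+07) / 0.2066007 = 80.776

80.776


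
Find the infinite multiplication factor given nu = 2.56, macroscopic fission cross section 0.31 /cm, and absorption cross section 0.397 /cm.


k_inf = nu * Sigma_f / Sigma_a
k_inf = 2.56 * 0.31 / 0.397
k_inf = 1.9990

1.9990


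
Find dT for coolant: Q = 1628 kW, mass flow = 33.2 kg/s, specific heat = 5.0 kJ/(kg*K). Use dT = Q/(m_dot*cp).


dT = Q / (m_dot * cp)
dT = 1628 / (33.2 * 5.0)
dT = 9.8072 C

9.8072


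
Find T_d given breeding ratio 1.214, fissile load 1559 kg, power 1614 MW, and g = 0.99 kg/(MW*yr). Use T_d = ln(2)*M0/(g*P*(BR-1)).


Breeding gain G = BR - 1 = 1.214 - 1 = 0.214
Fissile production rate = g * P * G = 0.99 * 1614 * 0.214 = 341.94204 kg/yr
T_d = ln(2) * M0 / (g * P * G)
T_d = ln(2) * 1559 / 341.94204 = 3.1602 yr

3.1602


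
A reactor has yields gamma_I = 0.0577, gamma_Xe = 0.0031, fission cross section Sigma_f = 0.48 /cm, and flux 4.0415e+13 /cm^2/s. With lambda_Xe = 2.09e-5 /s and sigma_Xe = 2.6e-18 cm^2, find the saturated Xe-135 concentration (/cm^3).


Xe_eq = (gamma_I + gamma_Xe) * Sigma_f * phi / (lambda_Xe + sigma_Xe * phi)
Numerator = (0.0577 + 0.0031) * 0.48 * 4.0415e+13 = 1.179471e+12
Denominator = 2.09e-5 + 2.6e-18 * 4.0415e+13 = 1.259790e-04
Xe_eq = 1.179471e+12 / 1.259790e-04 = 9.3624e+15 /cm^3

9.3624e+15


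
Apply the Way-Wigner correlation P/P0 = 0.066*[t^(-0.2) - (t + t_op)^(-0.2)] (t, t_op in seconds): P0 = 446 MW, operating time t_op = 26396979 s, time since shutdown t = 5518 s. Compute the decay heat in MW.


P/P0 = 0.066 * [t^(-0.2) - (t + t_op)^(-0.2)]
P/P0 = 0.066 * [5518^(-0.2) - (5518 + 26396979)^(-0.2)]
P/P0 = 0.066 * [0.1785022 - 0.03278468] = 0.009617356
P = 446 * 0.009617356 = 4.2893 MW

4.2893


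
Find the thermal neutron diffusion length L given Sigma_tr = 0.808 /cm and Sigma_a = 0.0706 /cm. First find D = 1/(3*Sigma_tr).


D = 1 / (3 * Sigma_tr) = 1 / (3 * 0.808) = 0.4125413 cm
L = sqrt(D / Sigma_a)
L = sqrt(0.4125413 / 0.0706)
L = 2.4173 cm

2.4173


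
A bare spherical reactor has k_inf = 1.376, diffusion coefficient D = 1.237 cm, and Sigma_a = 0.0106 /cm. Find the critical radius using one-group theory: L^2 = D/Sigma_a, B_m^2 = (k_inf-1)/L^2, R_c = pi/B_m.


L^2 = D / Sigma_a = 1.237 / 0.0106 = 116.6981 cm^2
B_m^2 = (k_inf - 1) / L^2 = (1.376 - 1) / 116.6981 = 0.003221989 /cm^2
For a bare sphere: B_g = pi/R, so R_c = pi / sqrt(B_m^2)
R_c = pi / sqrt(0.003221989) = 55.346 cm

55.346


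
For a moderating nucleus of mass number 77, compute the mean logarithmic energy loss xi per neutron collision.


xi = 1 + (A-1)^2/(2A) * ln((A-1)/(A+1))
xi = 1 + (77-1)^2/(2*77) * ln((77-1)/(77 +1))
xi = 0.025751

0.025751


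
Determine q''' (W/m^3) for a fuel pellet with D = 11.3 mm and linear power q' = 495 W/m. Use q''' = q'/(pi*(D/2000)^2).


r = D / 2 / 1000 = 11.3 / 2 / 1000 = 0.00565 m
q''' = q' / (pi * r^2)
q''' = 495 / (pi * 0.00565^2)
q''' = 4.9358e+06 W/m^3

4.9358e+06


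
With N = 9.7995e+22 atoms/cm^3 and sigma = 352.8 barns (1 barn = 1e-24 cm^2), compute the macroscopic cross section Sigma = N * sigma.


Sigma = N * sigma_barns * 1e-24
Sigma = 9.7995e+22 * 352.8 * 1e-24
Sigma = 34.573 /cm

34.573


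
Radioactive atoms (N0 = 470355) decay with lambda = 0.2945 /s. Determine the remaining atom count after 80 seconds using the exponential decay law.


N = N0 * exp(-lambda * t)
N = 470355 * exp(-0.2945 * 80)
N = 2.7571e-05

2.7571e-05


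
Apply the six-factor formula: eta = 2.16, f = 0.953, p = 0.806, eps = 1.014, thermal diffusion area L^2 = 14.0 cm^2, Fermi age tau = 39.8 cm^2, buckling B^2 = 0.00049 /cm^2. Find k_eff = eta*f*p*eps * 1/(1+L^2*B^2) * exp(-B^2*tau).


k_inf = eta*f*p*eps = 2.16*0.953*0.806*1.014 = 1.682363
P_TNL = 1/(1 + L^2*B^2) = 1/(1 + 14.0*0.00049) = 0.9931867
P_FNL = exp(-B^2*tau) = exp(-0.00049*39.8) = 0.9806869
k_eff = k_inf * P_TNL * P_FNL = 1.682363 * 0.9931867 * 0.9806869
k_eff = 1.6386

1.6386


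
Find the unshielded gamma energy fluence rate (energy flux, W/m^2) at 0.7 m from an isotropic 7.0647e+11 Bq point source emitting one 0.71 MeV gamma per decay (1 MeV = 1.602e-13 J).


psi = A * E * 1.602e-13 / (4*pi*r^2)
psi = 7.0647e+11 * 0.71 * 1.602e-13 / (4*pi*0.7^2)
psi = 0.013050 W/m^2

0.013050


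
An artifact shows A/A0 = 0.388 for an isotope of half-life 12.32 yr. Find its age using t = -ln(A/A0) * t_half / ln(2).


lambda = ln(2) / t_half = ln(2) / 12.32 = 0.05626195 /yr
t = -ln(A/A0) / lambda
t = -ln(0.388) / 0.05626195
t = 16.828 yr

16.828


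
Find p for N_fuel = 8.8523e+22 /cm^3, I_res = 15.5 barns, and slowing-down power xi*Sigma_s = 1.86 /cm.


p = exp(-N * I * 1e-24 / (xi*Sigma_s))
p = exp(-8.8523e+22 * 15.5 * 1e-24 / 1.86)
p = 0.47822

0.47822


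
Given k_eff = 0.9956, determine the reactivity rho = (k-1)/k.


rho = (k_eff - 1) / k_eff
rho = (0.9956 - 1) / 0.9956
rho = -0.0044194

-0.0044194


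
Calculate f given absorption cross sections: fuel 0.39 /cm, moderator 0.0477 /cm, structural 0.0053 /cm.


f = Sigma_a_fuel / (Sigma_a_fuel + Sigma_a_mod + Sigma_a_other)
f = 0.39 / (0.39 + 0.0477 + 0.0053)
f = 0.88036

0.88036


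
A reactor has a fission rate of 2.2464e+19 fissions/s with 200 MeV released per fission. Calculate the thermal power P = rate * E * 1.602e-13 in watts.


P = fission_rate * E_MeV * 1.602e-13
P = 2.2464e+19 * 200 * 1.602e-13
P = 7.1975e+08 W

7.1975e+08


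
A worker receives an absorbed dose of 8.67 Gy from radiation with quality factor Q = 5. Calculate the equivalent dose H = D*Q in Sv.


H = D * Q
H = 8.67 * 5
H = 43.350 Sv

43.350


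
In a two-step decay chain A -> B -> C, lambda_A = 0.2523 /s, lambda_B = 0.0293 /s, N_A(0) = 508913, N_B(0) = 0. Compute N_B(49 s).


N_B(t) = lambda_A * N_A0 / (lambda_B - lambda_A) * [exp(-lambda_A*t) - exp(-lambda_B*t)]
exp(-0.2523*49) = 4.275113e-06; exp(-0.0293*49) = 0.2379487
N_B = 0.2523 * 508913 / (0.0293 - 0.2523) * (4.275113e-06 - 0.2379487)
N_B = 137003

137003


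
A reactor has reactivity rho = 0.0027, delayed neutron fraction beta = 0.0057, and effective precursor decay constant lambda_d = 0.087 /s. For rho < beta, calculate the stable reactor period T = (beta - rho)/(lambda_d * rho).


T = (beta - rho) / (lambda_d * rho)
T = (0.0057 - 0.0027) / (0.087 * 0.0027)
T = 12.771 s

12.771


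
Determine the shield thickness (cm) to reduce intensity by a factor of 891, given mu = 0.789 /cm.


x = ln(factor) / mu
x = ln(891) / 0.789
x = 8.6088 cm

8.6088


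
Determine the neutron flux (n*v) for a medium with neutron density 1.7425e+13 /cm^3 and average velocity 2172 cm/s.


phi = n * v
phi = 1.7425e+13 * 2172
phi = 3.7847e+16 /cm^2/s

3.7847e+16


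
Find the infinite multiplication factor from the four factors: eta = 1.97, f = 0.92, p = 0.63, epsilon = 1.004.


k_inf = eta * f * p * epsilon
k_inf = 1.97 * 0.92 * 0.63 * 1.004
k_inf = 1.1464

1.1464


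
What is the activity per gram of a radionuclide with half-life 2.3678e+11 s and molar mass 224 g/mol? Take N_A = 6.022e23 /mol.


lambda = ln(2) / t_half = ln(2) / 2.3678e+11 = 2.927389e-12 /s
SA = lambda * N_A / M
SA = 2.927389e-12 * 6.022e23 / 224
SA = 7.8700e+09 Bq/g

7.8700e+09


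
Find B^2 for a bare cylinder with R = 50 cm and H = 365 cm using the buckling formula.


B^2 = (2.405/R)^2 + (pi/H)^2
B^2 = (2.405/50)^2 + (pi/365)^2
B^2 = 0.0023877 /cm^2

0.0023877


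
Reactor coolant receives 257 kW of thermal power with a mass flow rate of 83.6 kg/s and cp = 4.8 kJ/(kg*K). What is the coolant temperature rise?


dT = Q / (m_dot * cp)
dT = 257 / (83.6 * 4.8)
dT = 0.64045 C

0.64045


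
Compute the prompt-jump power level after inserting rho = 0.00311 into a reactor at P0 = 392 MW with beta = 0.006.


P1/P0 = beta / (beta - rho)
P1/P0 = 0.006 / (0.006 - 0.00311) = 2.076125
P1 = 392 * 2.076125 = 813.84 MW

813.84


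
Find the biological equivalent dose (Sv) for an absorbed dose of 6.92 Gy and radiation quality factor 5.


H = D * Q
H = 6.92 * 5
H = 34.600 Sv

34.600


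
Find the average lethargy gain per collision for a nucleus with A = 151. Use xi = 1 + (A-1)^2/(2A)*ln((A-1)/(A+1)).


xi = 1 + (A-1)^2/(2A) * ln((A-1)/(A+1))
xi = 1 + (151-1)^2/(2*151) * ln((151-1)/(151 +1))
xi = 0.013187

0.013187


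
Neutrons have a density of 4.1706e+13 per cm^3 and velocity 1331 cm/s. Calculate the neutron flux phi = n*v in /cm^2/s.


phi = n * v
phi = 4.1706e+13 * 1331
phi = 5.5511e+16 /cm^2/s

5.5511e+16


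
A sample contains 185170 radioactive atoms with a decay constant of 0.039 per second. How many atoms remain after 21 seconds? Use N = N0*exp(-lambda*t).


N = N0 * exp(-lambda * t)
N = 185170 * exp(-0.039 * 21)
N = 81636

81636


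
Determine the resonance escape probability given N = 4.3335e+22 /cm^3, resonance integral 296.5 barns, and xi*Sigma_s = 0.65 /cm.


p = exp(-N * I * 1e-24 / (xi*Sigma_s))
p = exp(-4.3335e+22 * 296.5 * 1e-24 / 0.65)
p = 2.6009e-09

2.6009e-09


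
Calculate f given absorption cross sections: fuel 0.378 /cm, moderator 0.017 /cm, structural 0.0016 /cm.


f = Sigma_a_fuel / (Sigma_a_fuel + Sigma_a_mod + Sigma_a_other)
f = 0.378 / (0.378 + 0.017 + 0.0016)
f = 0.95310

0.95310


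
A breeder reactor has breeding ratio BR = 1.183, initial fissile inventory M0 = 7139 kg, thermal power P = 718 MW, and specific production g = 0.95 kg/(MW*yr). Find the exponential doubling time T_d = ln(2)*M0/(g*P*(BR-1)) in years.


Breeding gain G = BR - 1 = 1.183 - 1 = 0.183
Fissile production rate = g * P * G = 0.95 * 718 * 0.183 = 124.8243 kg/yr
T_d = ln(2) * M0 / (g * P * G)
T_d = ln(2) * 7139 / 124.8243 = 39.643 yr

39.643


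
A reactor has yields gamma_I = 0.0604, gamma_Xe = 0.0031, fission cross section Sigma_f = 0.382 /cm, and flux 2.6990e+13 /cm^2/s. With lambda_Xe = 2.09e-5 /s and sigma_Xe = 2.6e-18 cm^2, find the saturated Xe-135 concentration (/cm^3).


Xe_eq = (gamma_I + gamma_Xe) * Sigma_f * phi / (lambda_Xe + sigma_Xe * phi)
Numerator = (0.0604 + 0.0031) * 0.382 * 2.6990e+13 = 6.546964e+11
Denominator = 2.09e-5 + 2.6e-18 * 2.6990e+13 = 9.107400e-05
Xe_eq = 6.546964e+11 / 9.107400e-05 = 7.1886e+15 /cm^3

7.1886e+15


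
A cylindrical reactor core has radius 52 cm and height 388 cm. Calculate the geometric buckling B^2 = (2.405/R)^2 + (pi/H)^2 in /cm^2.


B^2 = (2.405/R)^2 + (pi/H)^2
B^2 = (2.405/52)^2 + (pi/388)^2
B^2 = 0.0022046 /cm^2

0.0022046


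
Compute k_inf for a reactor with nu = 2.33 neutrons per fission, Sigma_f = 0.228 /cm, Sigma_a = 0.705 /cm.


k_inf = nu * Sigma_f / Sigma_a
k_inf = 2.33 * 0.228 / 0.705
k_inf = 0.75353

0.75353


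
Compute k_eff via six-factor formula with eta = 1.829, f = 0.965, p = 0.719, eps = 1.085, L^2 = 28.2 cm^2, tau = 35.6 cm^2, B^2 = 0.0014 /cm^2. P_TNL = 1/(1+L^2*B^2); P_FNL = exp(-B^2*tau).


k_inf = eta*f*p*eps = 1.829*0.965*0.719*1.085 = 1.376891
P_TNL = 1/(1 + L^2*B^2) = 1/(1 + 28.2*0.0014) = 0.9620195
P_FNL = exp(-B^2*tau) = exp(-0.0014*35.6) = 0.9513816
k_eff = k_inf * P_TNL * P_FNL = 1.376891 * 0.9620195 * 0.9513816
k_eff = 1.2602

1.2602


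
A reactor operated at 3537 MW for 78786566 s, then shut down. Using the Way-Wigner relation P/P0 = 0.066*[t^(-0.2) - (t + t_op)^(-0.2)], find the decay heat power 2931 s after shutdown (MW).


P/P0 = 0.066 * [t^(-0.2) - (t + t_op)^(-0.2)]
P/P0 = 0.066 * [2931^(-0.2) - (2931 + 78786566)^(-0.2)]
P/P0 = 0.066 * [0.2025801 - 0.02634549] = 0.01163148
P = 3537 * 0.01163148 = 41.141 MW

41.141


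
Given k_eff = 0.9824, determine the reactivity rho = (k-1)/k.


rho = (k_eff - 1) / k_eff
rho = (0.9824 - 1) / 0.9824
rho = -0.017915

-0.017915


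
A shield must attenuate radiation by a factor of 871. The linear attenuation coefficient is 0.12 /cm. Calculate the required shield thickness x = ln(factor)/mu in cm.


x = ln(factor) / mu
x = ln(871) / 0.12
x = 56.414 cm

56.414


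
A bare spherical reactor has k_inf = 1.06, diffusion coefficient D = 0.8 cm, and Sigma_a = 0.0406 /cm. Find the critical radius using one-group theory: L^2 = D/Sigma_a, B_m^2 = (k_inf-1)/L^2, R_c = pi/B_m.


L^2 = D / Sigma_a = 0.8 / 0.0406 = 19.70443 cm^2
B_m^2 = (k_inf - 1) / L^2 = (1.06 - 1) / 19.70443 = 0.003045001 /cm^2
For a bare sphere: B_g = pi/R, so R_c = pi / sqrt(B_m^2)
R_c = pi / sqrt(0.003045001) = 56.932 cm

56.932


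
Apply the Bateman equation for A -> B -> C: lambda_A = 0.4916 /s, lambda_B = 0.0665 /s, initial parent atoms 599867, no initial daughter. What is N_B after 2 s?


N_B(t) = lambda_A * N_A0 / (lambda_B - lambda_A) * [exp(-lambda_A*t) - exp(-lambda_B*t)]
exp(-0.4916*2) = 0.3741120; exp(-0.0665*2) = 0.8754651
N_B = 0.4916 * 599867 / (0.0665 - 0.4916) * (0.3741120 - 0.8754651)
N_B = 347792

347792


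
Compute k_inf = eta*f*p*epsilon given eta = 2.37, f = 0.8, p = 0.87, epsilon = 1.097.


k_inf = eta * f * p * epsilon
k_inf = 2.37 * 0.8 * 0.87 * 1.097
k_inf = 1.8095

1.8095


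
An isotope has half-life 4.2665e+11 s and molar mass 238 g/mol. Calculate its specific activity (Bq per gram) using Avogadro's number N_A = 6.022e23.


lambda = ln(2) / t_half = ln(2) / 4.2665e+11 = 1.624627e-12 /s
SA = lambda * N_A / M
SA = 1.624627e-12 * 6.022e23 / 238
SA = 4.1107e+09 Bq/g

4.1107e+09


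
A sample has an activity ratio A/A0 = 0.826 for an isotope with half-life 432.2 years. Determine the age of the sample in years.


lambda = ln(2) / t_half = ln(2) / 432.2 = 0.001603765 /yr
t = -ln(A/A0) / lambda
t = -ln(0.826) / 0.001603765
t = 119.19 yr

119.19


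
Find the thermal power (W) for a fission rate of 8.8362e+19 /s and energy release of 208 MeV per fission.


P = fission_rate * E_MeV * 1.602e-13
P = 8.8362e+19 * 208 * 1.602e-13
P = 2.9444e+09 W

2.9444e+09


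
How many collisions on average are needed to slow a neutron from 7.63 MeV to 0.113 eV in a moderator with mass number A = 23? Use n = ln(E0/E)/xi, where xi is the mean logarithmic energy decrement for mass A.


xi = 1 + (A-1)^2/(2A)*ln((A-1)/(A+1)) = 0.08448899 (for A = 23)
n = ln(E0/E) / xi
n = ln(7.63e6 / 0.113) / 0.08448899
n = ln(6.752212e+07) / 0.08448899 = 213.38

213.38


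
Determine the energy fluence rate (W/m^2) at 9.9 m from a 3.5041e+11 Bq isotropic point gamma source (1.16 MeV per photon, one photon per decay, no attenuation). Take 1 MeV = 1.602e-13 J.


psi = A * E * 1.602e-13 / (4*pi*r^2)
psi = 3.5041e+11 * 1.16 * 1.602e-13 / (4*pi*9.9^2)
psi = 5.2871e-05 W/m^2

5.2871e-05


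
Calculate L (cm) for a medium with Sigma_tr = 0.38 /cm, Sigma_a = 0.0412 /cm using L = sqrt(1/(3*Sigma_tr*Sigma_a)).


D = 1 / (3 * Sigma_tr) = 1 / (3 * 0.38) = 0.8771930 cm
L = sqrt(D / Sigma_a)
L = sqrt(0.8771930 / 0.0412)
L = 4.6142 cm

4.6142


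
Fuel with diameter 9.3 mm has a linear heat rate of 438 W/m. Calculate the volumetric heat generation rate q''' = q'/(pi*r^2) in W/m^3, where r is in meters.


r = D / 2 / 1000 = 9.3 / 2 / 1000 = 0.00465 m
q''' = q' / (pi * r^2)
q''' = 438 / (pi * 0.00465^2)
q''' = 6.4479e+06 W/m^3

6.4479e+06


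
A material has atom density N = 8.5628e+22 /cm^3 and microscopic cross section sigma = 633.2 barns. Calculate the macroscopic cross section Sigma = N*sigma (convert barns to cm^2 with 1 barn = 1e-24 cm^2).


Sigma = N * sigma_barns * 1e-24
Sigma = 8.5628e+22 * 633.2 * 1e-24
Sigma = 54.220 /cm

54.220


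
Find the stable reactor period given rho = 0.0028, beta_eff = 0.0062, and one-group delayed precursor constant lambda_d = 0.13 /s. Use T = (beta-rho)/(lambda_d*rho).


T = (beta - rho) / (lambda_d * rho)
T = (0.0062 - 0.0028) / (0.13 * 0.0028)
T = 9.3407 s

9.3407


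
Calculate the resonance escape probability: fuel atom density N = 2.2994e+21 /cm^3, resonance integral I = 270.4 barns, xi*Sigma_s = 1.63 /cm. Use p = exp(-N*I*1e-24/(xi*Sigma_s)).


p = exp(-N * I * 1e-24 / (xi*Sigma_s))
p = exp(-2.2994e+21 * 270.4 * 1e-24 / 1.63)
p = 0.68287

0.68287


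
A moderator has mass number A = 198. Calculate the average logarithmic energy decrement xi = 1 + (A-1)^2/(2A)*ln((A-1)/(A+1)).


xi = 1 + (A-1)^2/(2A) * ln((A-1)/(A+1))
xi = 1 + (198-1)^2/(2*198) * ln((198-1)/(198 +1))
xi = 0.010067

0.010067


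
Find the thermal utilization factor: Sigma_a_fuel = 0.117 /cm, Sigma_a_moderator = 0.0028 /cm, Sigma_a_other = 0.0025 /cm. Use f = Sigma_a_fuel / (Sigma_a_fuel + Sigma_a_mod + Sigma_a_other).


f = Sigma_a_fuel / (Sigma_a_fuel + Sigma_a_mod + Sigma_a_other)
f = 0.117 / (0.117 + 0.0028 + 0.0025)
f = 0.95666

0.95666


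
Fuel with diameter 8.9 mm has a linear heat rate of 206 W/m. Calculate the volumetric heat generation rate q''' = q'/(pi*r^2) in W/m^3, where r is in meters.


r = D / 2 / 1000 = 8.9 / 2 / 1000 = 0.00445 m
q''' = q' / (pi * r^2)
q''' = 206 / (pi * 0.00445^2)
q''' = 3.3113e+06 W/m^3

3.3113e+06


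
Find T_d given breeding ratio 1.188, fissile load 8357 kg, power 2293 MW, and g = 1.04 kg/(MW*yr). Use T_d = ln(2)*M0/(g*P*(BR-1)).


Breeding gain G = BR - 1 = 1.188 - 1 = 0.188
Fissile production rate = g * P * G = 1.04 * 2293 * 0.188 = 448.32736 kg/yr
T_d = ln(2) * M0 / (g * P * G)
T_d = ln(2) * 8357 / 448.32736 = 12.921 yr

12.921


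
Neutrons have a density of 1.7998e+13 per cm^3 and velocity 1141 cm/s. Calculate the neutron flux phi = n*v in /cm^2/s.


phi = n * v
phi = 1.7998e+13 * 1141
phi = 2.0536e+16 /cm^2/s

2.0536e+16


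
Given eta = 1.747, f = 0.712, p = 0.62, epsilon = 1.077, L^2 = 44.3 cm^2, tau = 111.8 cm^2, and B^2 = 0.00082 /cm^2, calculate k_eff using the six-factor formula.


k_inf = eta*f*p*eps = 1.747*0.712*0.62*1.077 = 0.8305777
P_TNL = 1/(1 + L^2*B^2) = 1/(1 + 44.3*0.00082) = 0.9649473
P_FNL = exp(-B^2*tau) = exp(-0.00082*111.8) = 0.9124007
k_eff = k_inf * P_TNL * P_FNL = 0.8305777 * 0.9649473 * 0.9124007
k_eff = 0.73126

0.73126


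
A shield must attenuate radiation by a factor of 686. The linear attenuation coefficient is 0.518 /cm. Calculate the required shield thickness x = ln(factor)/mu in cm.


x = ln(factor) / mu
x = ln(686) / 0.518
x = 12.608 cm

12.608


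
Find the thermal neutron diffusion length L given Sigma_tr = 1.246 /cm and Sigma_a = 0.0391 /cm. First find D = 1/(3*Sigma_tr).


D = 1 / (3 * Sigma_tr) = 1 / (3 * 1.246) = 0.2675227 cm
L = sqrt(D / Sigma_a)
L = sqrt(0.2675227 / 0.0391)
L = 2.6157 cm

2.6157


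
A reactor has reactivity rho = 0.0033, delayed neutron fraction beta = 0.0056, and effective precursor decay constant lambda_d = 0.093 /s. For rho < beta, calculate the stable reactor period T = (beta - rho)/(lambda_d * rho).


T = (beta - rho) / (lambda_d * rho)
T = (0.0056 - 0.0033) / (0.093 * 0.0033)
T = 7.4943 s

7.4943


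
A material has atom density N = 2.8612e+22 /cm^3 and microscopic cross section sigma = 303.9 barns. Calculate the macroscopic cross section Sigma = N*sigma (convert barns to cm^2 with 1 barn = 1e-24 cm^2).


Sigma = N * sigma_barns * 1e-24
Sigma = 2.8612e+22 * 303.9 * 1e-24
Sigma = 8.6952 /cm

8.6952


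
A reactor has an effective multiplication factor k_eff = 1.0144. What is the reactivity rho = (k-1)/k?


rho = (k_eff - 1) / k_eff
rho = (1.0144 - 1) / 1.0144
rho = 0.014196

0.014196


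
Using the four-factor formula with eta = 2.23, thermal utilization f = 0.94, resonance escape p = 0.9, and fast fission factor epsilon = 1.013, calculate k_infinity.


k_inf = eta * f * p * epsilon
k_inf = 2.23 * 0.94 * 0.9 * 1.013
k_inf = 1.9111

1.9111


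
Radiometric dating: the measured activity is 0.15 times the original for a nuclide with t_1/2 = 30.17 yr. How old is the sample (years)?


lambda = ln(2) / t_half = ln(2) / 30.17 = 0.02297472 /yr
t = -ln(A/A0) / lambda
t = -ln(0.15) / 0.02297472
t = 82.574 yr

82.574


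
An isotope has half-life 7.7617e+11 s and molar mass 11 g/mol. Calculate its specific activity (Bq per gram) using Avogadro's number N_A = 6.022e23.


lambda = ln(2) / t_half = ln(2) / 7.7617e+11 = 8.930353e-13 /s
SA = lambda * N_A / M
SA = 8.930353e-13 * 6.022e23 / 11
SA = 4.8890e+10 Bq/g

4.8890e+10


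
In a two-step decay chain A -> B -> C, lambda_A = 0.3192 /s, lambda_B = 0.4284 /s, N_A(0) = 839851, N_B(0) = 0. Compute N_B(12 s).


N_B(t) = lambda_A * N_A0 / (lambda_B - lambda_A) * [exp(-lambda_A*t) - exp(-lambda_B*t)]
exp(-0.3192*12) = 0.02170093; exp(-0.4284*12) = 0.005853005
N_B = 0.3192 * 839851 / (0.4284 - 0.3192) * (0.02170093 - 0.005853005)
N_B = 38906

38906


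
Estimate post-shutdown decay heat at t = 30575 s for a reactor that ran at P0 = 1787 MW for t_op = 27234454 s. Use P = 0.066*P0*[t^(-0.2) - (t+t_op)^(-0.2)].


P/P0 = 0.066 * [t^(-0.2) - (t + t_op)^(-0.2)]
P/P0 = 0.066 * [30575^(-0.2) - (30575 + 27234454)^(-0.2)]
P/P0 = 0.066 * [0.1267438 - 0.03257458] = 0.006215169
P = 1787 * 0.006215169 = 11.107 MW

11.107


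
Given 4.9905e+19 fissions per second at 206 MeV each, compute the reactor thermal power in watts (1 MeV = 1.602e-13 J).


P = fission_rate * E_MeV * 1.602e-13
P = 4.9905e+19 * 206 * 1.602e-13
P = 1.6469e+09 W

1.6469e+09


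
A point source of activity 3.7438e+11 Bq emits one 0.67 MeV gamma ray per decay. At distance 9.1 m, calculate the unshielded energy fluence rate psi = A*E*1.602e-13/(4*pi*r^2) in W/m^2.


psi = A * E * 1.602e-13 / (4*pi*r^2)
psi = 3.7438e+11 * 0.67 * 1.602e-13 / (4*pi*9.1^2)
psi = 3.8615e-05 W/m^2

3.8615e-05


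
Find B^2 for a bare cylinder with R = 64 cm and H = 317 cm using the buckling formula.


B^2 = (2.405/R)^2 + (pi/H)^2
B^2 = (2.405/64)^2 + (pi/317)^2
B^2 = 0.0015103 /cm^2

0.0015103


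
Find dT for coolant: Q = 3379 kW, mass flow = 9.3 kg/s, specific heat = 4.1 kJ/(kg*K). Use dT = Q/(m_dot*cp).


dT = Q / (m_dot * cp)
dT = 3379 / (9.3 * 4.1)
dT = 88.618 C

88.618


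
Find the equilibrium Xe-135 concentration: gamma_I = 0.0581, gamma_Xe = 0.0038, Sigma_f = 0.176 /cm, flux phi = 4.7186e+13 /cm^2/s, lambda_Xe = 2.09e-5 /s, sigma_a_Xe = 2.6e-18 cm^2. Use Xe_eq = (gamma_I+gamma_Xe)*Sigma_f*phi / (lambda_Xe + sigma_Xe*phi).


Xe_eq = (gamma_I + gamma_Xe) * Sigma_f * phi / (lambda_Xe + sigma_Xe * phi)
Numerator = (0.0581 + 0.0038) * 0.176 * 4.7186e+13 = 5.140632e+11
Denominator = 2.09e-5 + 2.6e-18 * 4.7186e+13 = 1.435836e-04
Xe_eq = 5.140632e+11 / 1.435836e-04 = 3.5802e+15 /cm^3

3.5802e+15


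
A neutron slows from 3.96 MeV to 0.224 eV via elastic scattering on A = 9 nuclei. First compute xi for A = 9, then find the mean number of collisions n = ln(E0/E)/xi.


xi = 1 + (A-1)^2/(2A)*ln((A-1)/(A+1)) = 0.2066007 (for A = 9)
n = ln(E0/E) / xi
n = ln(3.96e6 / 0.224) / 0.2066007
n = ln(1.767857e+07) / 0.2066007 = 80.774

80.774


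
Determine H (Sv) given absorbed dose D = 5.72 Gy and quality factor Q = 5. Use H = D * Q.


H = D * Q
H = 5.72 * 5
H = 28.600 Sv

28.600


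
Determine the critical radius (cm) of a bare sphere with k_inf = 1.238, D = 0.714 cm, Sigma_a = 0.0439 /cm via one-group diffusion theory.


L^2 = D / Sigma_a = 0.714 / 0.0439 = 16.26424 cm^2
B_m^2 = (k_inf - 1) / L^2 = (1.238 - 1) / 16.26424 = 0.01463333 /cm^2
For a bare sphere: B_g = pi/R, so R_c = pi / sqrt(B_m^2)
R_c = pi / sqrt(0.01463333) = 25.970 cm

25.970


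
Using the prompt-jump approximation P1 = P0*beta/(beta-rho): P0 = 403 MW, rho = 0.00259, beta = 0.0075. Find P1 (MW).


P1/P0 = beta / (beta - rho)
P1/P0 = 0.0075 / (0.0075 - 0.00259) = 1.527495
P1 = 403 * 1.527495 = 615.58 MW

615.58


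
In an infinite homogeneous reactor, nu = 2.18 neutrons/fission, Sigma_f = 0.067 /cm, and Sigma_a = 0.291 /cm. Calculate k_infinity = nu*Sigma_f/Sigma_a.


k_inf = nu * Sigma_f / Sigma_a
k_inf = 2.18 * 0.067 / 0.291
k_inf = 0.50192

0.50192
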